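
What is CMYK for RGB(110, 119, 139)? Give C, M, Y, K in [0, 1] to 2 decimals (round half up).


R'=110/255≈0.4314, G'=119/255≈0.4667, B'=139/255≈0.5451
K = 1 - max(R',G',B') = 1 - 139/255 = 116/255 = 0.45490… → 0.45
(1-R'-K)/(1-K) simplifies to (max-R)/max with max = 139:
C = (139-110)/139 = 29/139 = 0.20863… → 0.21
M = (139-119)/139 = 20/139 = 0.14388… → 0.14
Y = (139-139)/139 = 0/139 = 0 → 0.00
= CMYK(0.21, 0.14, 0.00, 0.45)


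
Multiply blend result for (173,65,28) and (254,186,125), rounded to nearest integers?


Multiply: C = A×B/255, rounded to nearest integer
R: 173×254/255 = 43942/255 ≈ 172.322 → 172
G: 65×186/255 = 12090/255 ≈ 47.412 → 47
B: 28×125/255 = 3500/255 ≈ 13.725 → 14
= RGB(172, 47, 14)


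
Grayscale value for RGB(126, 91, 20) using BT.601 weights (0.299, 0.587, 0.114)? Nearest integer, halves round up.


Gray = 0.299×R + 0.587×G + 0.114×B
Gray = 0.299×126 + 0.587×91 + 0.114×20
Gray = 37.674 + 53.417 + 2.280
Gray = 93.371 → round half up → 93
Gray = 93


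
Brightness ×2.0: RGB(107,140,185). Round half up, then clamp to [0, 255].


Multiply each channel by 2.0, round half up, clamp to [0, 255]
R: 107×2.0 = 214
G: 140×2.0 = 280 → clamp → 255
B: 185×2.0 = 370 → clamp → 255
= RGB(214, 255, 255)


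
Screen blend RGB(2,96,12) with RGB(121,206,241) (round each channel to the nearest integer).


Screen: C = 255 - (255-A)×(255-B)/255, rounded to nearest integer
R: 255 - (255-2)×(255-121)/255 = 255 - 33902/255 ≈ 255 - 132.949 = 122.051 → 122
G: 255 - (255-96)×(255-206)/255 = 255 - 7791/255 ≈ 255 - 30.553 = 224.447 → 224
B: 255 - (255-12)×(255-241)/255 = 255 - 3402/255 ≈ 255 - 13.341 = 241.659 → 242
= RGB(122, 224, 242)


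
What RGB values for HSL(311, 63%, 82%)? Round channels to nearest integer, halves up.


H=311°, S=0.63, L=0.82
C = (1-|2L-1|)×S = (1-|0.64|)×0.63 = 0.2268
H' = H/60 = 311/60 ≈ 5.1833; X = C×(1-|H' mod 2 - 1|) = 0.18522
m = L - C/2 = 0.82 - 0.1134 = 0.7066
Sector ⌊H'⌋ = 5 → (R',G',B') = (0.2268, 0.0, 0.18522)
RGB = ((R'+m)×255, (G'+m)×255, (B'+m)×255) = (238.017, 180.183, 227.4141)
Round half up → RGB(238, 180, 227)


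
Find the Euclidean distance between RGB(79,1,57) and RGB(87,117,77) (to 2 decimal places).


d = √[(R₁-R₂)² + (G₁-G₂)² + (B₁-B₂)²]
d = √[(79-87)² + (1-117)² + (57-77)²]
d = √[64 + 13456 + 400]
d = √13920
d ≈ 117.98


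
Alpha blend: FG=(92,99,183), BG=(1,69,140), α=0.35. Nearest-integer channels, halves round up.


C = α×F + (1-α)×B, with 1-α = 0.65
R: 0.35×92 + 0.65×1 = 32.20 + 0.65 = 32.85 → 33
G: 0.35×99 + 0.65×69 = 34.65 + 44.85 = 79.50 → 80
B: 0.35×183 + 0.65×140 = 64.05 + 91.00 = 155.05 → 155
= RGB(33, 80, 155)


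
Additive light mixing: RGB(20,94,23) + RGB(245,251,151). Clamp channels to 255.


Additive: each channel = min(255, C₁+C₂)
R: 20+245 = 265 → 255
G: 94+251 = 345 → 255
B: 23+151 = 174 → 174
= RGB(255, 255, 174)


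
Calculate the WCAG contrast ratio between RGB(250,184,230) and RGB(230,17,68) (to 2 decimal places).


Linearize each sRGB channel c=v/255: c/12.92 if c ≤ 0.04045 else ((c+0.055)/1.055)^2.4
L = 0.2126×R_lin + 0.7152×G_lin + 0.0722×B_lin
Color 1 (250,184,230):
  R=250: 250/255≈0.9804 > 0.04045 → ((0.9804+0.055)/1.055)^2.4 ≈ 0.95597
  G=184: 184/255≈0.7216 > 0.04045 → ((0.7216+0.055)/1.055)^2.4 ≈ 0.47932
  B=230: 230/255≈0.9020 > 0.04045 → ((0.9020+0.055)/1.055)^2.4 ≈ 0.79130
  L1 = 0.2126×0.95597 + 0.7152×0.47932 + 0.0722×0.79130 ≈ 0.60318
Color 2 (230,17,68):
  R=230: 230/255≈0.9020 > 0.04045 → ((0.9020+0.055)/1.055)^2.4 ≈ 0.79130
  G=17: 17/255≈0.0667 > 0.04045 → ((0.0667+0.055)/1.055)^2.4 ≈ 0.00561
  B=68: 68/255≈0.2667 > 0.04045 → ((0.2667+0.055)/1.055)^2.4 ≈ 0.05781
  L2 = 0.2126×0.79130 + 0.7152×0.00561 + 0.0722×0.05781 ≈ 0.17641
Lighter = 0.60318, Darker = 0.17641
Ratio = (L_lighter + 0.05) / (L_darker + 0.05)
Ratio = (0.60318 + 0.05) / (0.17641 + 0.05) = 0.65318 / 0.22641 ≈ 2.8849
Ratio ≈ 2.88:1


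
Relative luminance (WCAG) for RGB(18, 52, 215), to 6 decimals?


Linearize each channel (sRGB transfer function): c = v/255; c_lin = c/12.92 if c ≤ 0.04045, else ((c+0.055)/1.055)^2.4
  R: 18/255 ≈ 0.070588 > 0.04045 → ((0.070588+0.055)/1.055)^2.4 ≈ 0.006049
  G: 52/255 ≈ 0.203922 > 0.04045 → ((0.203922+0.055)/1.055)^2.4 ≈ 0.034340
  B: 215/255 ≈ 0.843137 > 0.04045 → ((0.843137+0.055)/1.055)^2.4 ≈ 0.679542
R_lin = 0.006049, G_lin = 0.034340, B_lin = 0.679542
L = 0.2126×R + 0.7152×G + 0.0722×B
L = 0.2126×0.006049 + 0.7152×0.034340 + 0.0722×0.679542
L ≈ 0.074909


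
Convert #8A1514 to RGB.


8A → 138 (R)
15 → 21 (G)
14 → 20 (B)
= RGB(138, 21, 20)


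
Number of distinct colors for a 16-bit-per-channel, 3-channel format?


Total bits = 16 bits/channel × 3 channels = 48 bits
Distinct colors = 2^48
= 281,474,976,710,656 colors


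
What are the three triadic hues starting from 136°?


Triadic: equally spaced at 120° intervals
H1 = 136°
H2 = (136 + 120) mod 360 = 256°
H3 = (136 + 240) mod 360 = 16°
Triadic = 136°, 256°, 16°


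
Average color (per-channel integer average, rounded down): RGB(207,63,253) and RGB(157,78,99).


Midpoint: each channel = ⌊(C₁+C₂)/2⌋
R: ⌊(207+157)/2⌋ = 182
G: ⌊(63+78)/2⌋ = 70
B: ⌊(253+99)/2⌋ = 176
= RGB(182, 70, 176)


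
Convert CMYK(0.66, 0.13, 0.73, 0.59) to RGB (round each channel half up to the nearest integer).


R = 255 × (1-C) × (1-K) = 255 × 0.34 × 0.41 = 35.547 → 36
G = 255 × (1-M) × (1-K) = 255 × 0.87 × 0.41 = 90.9585 → 91
B = 255 × (1-Y) × (1-K) = 255 × 0.27 × 0.41 = 28.2285 → 28
= RGB(36, 91, 28)


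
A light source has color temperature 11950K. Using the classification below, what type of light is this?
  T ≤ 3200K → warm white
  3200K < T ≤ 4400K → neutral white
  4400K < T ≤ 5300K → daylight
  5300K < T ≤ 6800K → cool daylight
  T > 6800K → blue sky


Temperature: 11950K
11950K > 6800K → blue sky
Classification: blue sky


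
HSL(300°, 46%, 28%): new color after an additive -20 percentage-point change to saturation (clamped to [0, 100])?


Original S = 46%
Adjustment = -20 percentage points
New S = 46 + (-20) = 26
Clamp to [0, 100] → 26
= HSL(300°, 26%, 28%)


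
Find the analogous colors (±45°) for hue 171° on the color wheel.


Base hue: 171°
Left analog: (171 - 45) mod 360 = 126°
Right analog: (171 + 45) mod 360 = 216°
Analogous hues = 126° and 216°


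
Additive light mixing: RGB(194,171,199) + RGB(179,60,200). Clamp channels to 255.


Additive: each channel = min(255, C₁+C₂)
R: 194+179 = 373 → 255
G: 171+60 = 231 → 231
B: 199+200 = 399 → 255
= RGB(255, 231, 255)


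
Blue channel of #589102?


Color: #589102
R = 58 = 88
G = 91 = 145
B = 02 = 2
Blue = 2


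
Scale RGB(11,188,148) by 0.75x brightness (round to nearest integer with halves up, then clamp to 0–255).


Multiply each channel by 0.75, round half up, clamp to [0, 255]
R: 11×0.75 = 8.25 → round → 8
G: 188×0.75 = 141
B: 148×0.75 = 111
= RGB(8, 141, 111)


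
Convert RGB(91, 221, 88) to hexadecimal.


R = 91 → 5B (hex)
G = 221 → DD (hex)
B = 88 → 58 (hex)
Hex = #5BDD58


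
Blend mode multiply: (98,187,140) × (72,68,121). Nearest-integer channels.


Multiply: C = A×B/255, rounded to nearest integer
R: 98×72/255 = 7056/255 ≈ 27.671 → 28
G: 187×68/255 = 12716/255 ≈ 49.867 → 50
B: 140×121/255 = 16940/255 ≈ 66.431 → 66
= RGB(28, 50, 66)


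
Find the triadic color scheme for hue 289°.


Triadic: equally spaced at 120° intervals
H1 = 289°
H2 = (289 + 120) mod 360 = 49°
H3 = (289 + 240) mod 360 = 169°
Triadic = 289°, 49°, 169°


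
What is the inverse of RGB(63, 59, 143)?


Invert: (255-R, 255-G, 255-B)
R: 255-63 = 192
G: 255-59 = 196
B: 255-143 = 112
= RGB(192, 196, 112)


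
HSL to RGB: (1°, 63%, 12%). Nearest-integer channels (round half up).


H=1°, S=0.63, L=0.12
C = (1-|2L-1|)×S = (1-|-0.76|)×0.63 = 0.1512
H' = H/60 = 1/60 ≈ 0.0167; X = C×(1-|H' mod 2 - 1|) = 0.00252
m = L - C/2 = 0.12 - 0.0756 = 0.0444
Sector ⌊H'⌋ = 0 → (R',G',B') = (0.1512, 0.00252, 0.0)
RGB = ((R'+m)×255, (G'+m)×255, (B'+m)×255) = (49.878, 11.9646, 11.322)
Round half up → RGB(50, 12, 11)


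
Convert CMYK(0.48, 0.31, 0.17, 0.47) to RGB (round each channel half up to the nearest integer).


R = 255 × (1-C) × (1-K) = 255 × 0.52 × 0.53 = 70.278 → 70
G = 255 × (1-M) × (1-K) = 255 × 0.69 × 0.53 = 93.2535 → 93
B = 255 × (1-Y) × (1-K) = 255 × 0.83 × 0.53 = 112.1745 → 112
= RGB(70, 93, 112)


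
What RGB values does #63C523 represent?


63 → 99 (R)
C5 → 197 (G)
23 → 35 (B)
= RGB(99, 197, 35)


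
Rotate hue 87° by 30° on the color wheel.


New hue = (H + rotation) mod 360
New hue = (87 + 30) mod 360
= 117 mod 360
= 117°


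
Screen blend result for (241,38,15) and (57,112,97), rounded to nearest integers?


Screen: C = 255 - (255-A)×(255-B)/255, rounded to nearest integer
R: 255 - (255-241)×(255-57)/255 = 255 - 2772/255 ≈ 255 - 10.871 = 244.129 → 244
G: 255 - (255-38)×(255-112)/255 = 255 - 31031/255 ≈ 255 - 121.690 = 133.310 → 133
B: 255 - (255-15)×(255-97)/255 = 255 - 37920/255 ≈ 255 - 148.706 = 106.294 → 106
= RGB(244, 133, 106)


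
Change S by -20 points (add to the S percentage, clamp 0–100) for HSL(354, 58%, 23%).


Original S = 58%
Adjustment = -20 percentage points
New S = 58 + (-20) = 38
Clamp to [0, 100] → 38
= HSL(354°, 38%, 23%)


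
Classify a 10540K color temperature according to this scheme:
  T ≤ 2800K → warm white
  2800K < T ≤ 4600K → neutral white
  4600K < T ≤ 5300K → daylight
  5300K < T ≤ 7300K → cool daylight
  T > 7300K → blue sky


Temperature: 10540K
10540K > 7300K → blue sky
Classification: blue sky


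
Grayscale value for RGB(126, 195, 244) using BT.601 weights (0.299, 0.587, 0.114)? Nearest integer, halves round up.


Gray = 0.299×R + 0.587×G + 0.114×B
Gray = 0.299×126 + 0.587×195 + 0.114×244
Gray = 37.674 + 114.465 + 27.816
Gray = 179.955 → round half up → 180
Gray = 180


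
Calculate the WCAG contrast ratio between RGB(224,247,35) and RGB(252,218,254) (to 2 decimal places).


Linearize each sRGB channel c=v/255: c/12.92 if c ≤ 0.04045 else ((c+0.055)/1.055)^2.4
L = 0.2126×R_lin + 0.7152×G_lin + 0.0722×B_lin
Color 1 (224,247,35):
  R=224: 224/255≈0.8784 > 0.04045 → ((0.8784+0.055)/1.055)^2.4 ≈ 0.74540
  G=247: 247/255≈0.9686 > 0.04045 → ((0.9686+0.055)/1.055)^2.4 ≈ 0.93011
  B=35: 35/255≈0.1373 > 0.04045 → ((0.1373+0.055)/1.055)^2.4 ≈ 0.01681
  L1 = 0.2126×0.74540 + 0.7152×0.93011 + 0.0722×0.01681 ≈ 0.82490
Color 2 (252,218,254):
  R=252: 252/255≈0.9882 > 0.04045 → ((0.9882+0.055)/1.055)^2.4 ≈ 0.97345
  G=218: 218/255≈0.8549 > 0.04045 → ((0.8549+0.055)/1.055)^2.4 ≈ 0.70110
  B=254: 254/255≈0.9961 > 0.04045 → ((0.9961+0.055)/1.055)^2.4 ≈ 0.99110
  L2 = 0.2126×0.97345 + 0.7152×0.70110 + 0.0722×0.99110 ≈ 0.77994
Lighter = 0.82490, Darker = 0.77994
Ratio = (L_lighter + 0.05) / (L_darker + 0.05)
Ratio = (0.82490 + 0.05) / (0.77994 + 0.05) = 0.87490 / 0.82994 ≈ 1.0542
Ratio ≈ 1.05:1


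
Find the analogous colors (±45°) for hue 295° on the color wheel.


Base hue: 295°
Left analog: (295 - 45) mod 360 = 250°
Right analog: (295 + 45) mod 360 = 340°
Analogous hues = 250° and 340°


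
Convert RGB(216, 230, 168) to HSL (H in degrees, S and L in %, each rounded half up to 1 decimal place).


Normalize: R'=216/255≈0.8471, G'=230/255≈0.9020, B'=168/255≈0.6588
Max=230/255, Min=168/255, Δ=Max-Min=62/255
L = (Max+Min)/2 = (230+168)/510 = 398/510 = 0.78039… → L = 78.0%
L > 0.5 → S = Δ/(2-Max-Min) = 62/(510-230-168) = 62/112 = 0.55357… → S = 55.4%
(the 1/255 factors cancel in S and H, so raw channel differences can be used)
Max is G' → H = 60 × ((B-R)/Δ + 2) = 60 × ((168-216)/62 + 2)
  -48/62 + 2 = -0.7741… + 2 = 1.2258…
  H = 60 × 1.2258… = 73.548…° → H = 73.5°
= HSL(73.5°, 55.4%, 78.0%)


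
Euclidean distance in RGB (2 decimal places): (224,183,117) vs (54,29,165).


d = √[(R₁-R₂)² + (G₁-G₂)² + (B₁-B₂)²]
d = √[(224-54)² + (183-29)² + (117-165)²]
d = √[28900 + 23716 + 2304]
d = √54920
d ≈ 234.35


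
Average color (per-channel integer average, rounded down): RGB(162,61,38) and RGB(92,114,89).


Midpoint: each channel = ⌊(C₁+C₂)/2⌋
R: ⌊(162+92)/2⌋ = 127
G: ⌊(61+114)/2⌋ = 87
B: ⌊(38+89)/2⌋ = 63
= RGB(127, 87, 63)


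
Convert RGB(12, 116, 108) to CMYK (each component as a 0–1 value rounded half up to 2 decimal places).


R'=12/255≈0.0471, G'=116/255≈0.4549, B'=108/255≈0.4235
K = 1 - max(R',G',B') = 1 - 116/255 = 139/255 = 0.54509… → 0.55
(1-R'-K)/(1-K) simplifies to (max-R)/max with max = 116:
C = (116-12)/116 = 104/116 = 0.89655… → 0.90
M = (116-116)/116 = 0/116 = 0 → 0.00
Y = (116-108)/116 = 8/116 = 0.06896… → 0.07
= CMYK(0.90, 0.00, 0.07, 0.55)


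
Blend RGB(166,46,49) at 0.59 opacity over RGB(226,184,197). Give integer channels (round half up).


C = α×F + (1-α)×B, with 1-α = 0.41
R: 0.59×166 + 0.41×226 = 97.94 + 92.66 = 190.60 → 191
G: 0.59×46 + 0.41×184 = 27.14 + 75.44 = 102.58 → 103
B: 0.59×49 + 0.41×197 = 28.91 + 80.77 = 109.68 → 110
= RGB(191, 103, 110)


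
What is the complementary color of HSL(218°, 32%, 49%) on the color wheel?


Complement = opposite side of color wheel = hue + 180°
H' = (218 + 180) mod 360 = 38°
S and L unchanged.
= HSL(38°, 32%, 49%)


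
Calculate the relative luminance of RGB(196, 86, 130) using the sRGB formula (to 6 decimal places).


Linearize each channel (sRGB transfer function): c = v/255; c_lin = c/12.92 if c ≤ 0.04045, else ((c+0.055)/1.055)^2.4
  R: 196/255 ≈ 0.768627 > 0.04045 → ((0.768627+0.055)/1.055)^2.4 ≈ 0.552011
  G: 86/255 ≈ 0.337255 > 0.04045 → ((0.337255+0.055)/1.055)^2.4 ≈ 0.093059
  B: 130/255 ≈ 0.509804 > 0.04045 → ((0.509804+0.055)/1.055)^2.4 ≈ 0.223228
R_lin = 0.552011, G_lin = 0.093059, B_lin = 0.223228
L = 0.2126×R + 0.7152×G + 0.0722×B
L = 0.2126×0.552011 + 0.7152×0.093059 + 0.0722×0.223228
L ≈ 0.200030


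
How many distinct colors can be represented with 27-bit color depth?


Colors = 2^bits = 2^27
= 134,217,728 colors


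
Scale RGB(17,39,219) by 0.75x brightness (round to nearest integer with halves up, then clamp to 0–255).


Multiply each channel by 0.75, round half up, clamp to [0, 255]
R: 17×0.75 = 12.75 → round → 13
G: 39×0.75 = 29.25 → round → 29
B: 219×0.75 = 164.25 → round → 164
= RGB(13, 29, 164)


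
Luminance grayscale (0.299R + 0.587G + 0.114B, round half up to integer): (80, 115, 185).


Gray = 0.299×R + 0.587×G + 0.114×B
Gray = 0.299×80 + 0.587×115 + 0.114×185
Gray = 23.920 + 67.505 + 21.090
Gray = 112.515 → round half up → 113
Gray = 113


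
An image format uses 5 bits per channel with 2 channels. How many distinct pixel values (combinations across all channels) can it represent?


Total bits = 5 bits/channel × 2 channels = 10 bits
Distinct pixel values = 2^10
= 1,024 pixel values


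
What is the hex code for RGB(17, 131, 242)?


R = 17 → 11 (hex)
G = 131 → 83 (hex)
B = 242 → F2 (hex)
Hex = #1183F2


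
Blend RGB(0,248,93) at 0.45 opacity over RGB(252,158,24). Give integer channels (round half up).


C = α×F + (1-α)×B, with 1-α = 0.55
R: 0.45×0 + 0.55×252 = 0.00 + 138.60 = 138.60 → 139
G: 0.45×248 + 0.55×158 = 111.60 + 86.90 = 198.50 → 199
B: 0.45×93 + 0.55×24 = 41.85 + 13.20 = 55.05 → 55
= RGB(139, 199, 55)


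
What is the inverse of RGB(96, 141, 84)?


Invert: (255-R, 255-G, 255-B)
R: 255-96 = 159
G: 255-141 = 114
B: 255-84 = 171
= RGB(159, 114, 171)


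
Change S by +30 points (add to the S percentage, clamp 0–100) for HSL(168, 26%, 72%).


Original S = 26%
Adjustment = +30 percentage points
New S = 26 + (30) = 56
Clamp to [0, 100] → 56
= HSL(168°, 56%, 72%)


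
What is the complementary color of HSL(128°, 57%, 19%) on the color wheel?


Complement = opposite side of color wheel = hue + 180°
H' = (128 + 180) mod 360 = 308°
S and L unchanged.
= HSL(308°, 57%, 19%)


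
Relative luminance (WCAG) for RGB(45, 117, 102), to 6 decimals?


Linearize each channel (sRGB transfer function): c = v/255; c_lin = c/12.92 if c ≤ 0.04045, else ((c+0.055)/1.055)^2.4
  R: 45/255 ≈ 0.176471 > 0.04045 → ((0.176471+0.055)/1.055)^2.4 ≈ 0.026241
  G: 117/255 ≈ 0.458824 > 0.04045 → ((0.458824+0.055)/1.055)^2.4 ≈ 0.177888
  B: 102/255 ≈ 0.400000 > 0.04045 → ((0.400000+0.055)/1.055)^2.4 ≈ 0.132868
R_lin = 0.026241, G_lin = 0.177888, B_lin = 0.132868
L = 0.2126×R + 0.7152×G + 0.0722×B
L = 0.2126×0.026241 + 0.7152×0.177888 + 0.0722×0.132868
L ≈ 0.142398


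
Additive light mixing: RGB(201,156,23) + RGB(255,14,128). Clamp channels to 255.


Additive: each channel = min(255, C₁+C₂)
R: 201+255 = 456 → 255
G: 156+14 = 170 → 170
B: 23+128 = 151 → 151
= RGB(255, 170, 151)


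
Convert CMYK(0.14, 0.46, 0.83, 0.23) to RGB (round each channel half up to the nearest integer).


R = 255 × (1-C) × (1-K) = 255 × 0.86 × 0.77 = 168.861 → 169
G = 255 × (1-M) × (1-K) = 255 × 0.54 × 0.77 = 106.029 → 106
B = 255 × (1-Y) × (1-K) = 255 × 0.17 × 0.77 = 33.3795 → 33
= RGB(169, 106, 33)


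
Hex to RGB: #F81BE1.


F8 → 248 (R)
1B → 27 (G)
E1 → 225 (B)
= RGB(248, 27, 225)


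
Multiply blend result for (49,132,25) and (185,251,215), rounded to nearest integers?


Multiply: C = A×B/255, rounded to nearest integer
R: 49×185/255 = 9065/255 ≈ 35.549 → 36
G: 132×251/255 = 33132/255 ≈ 129.929 → 130
B: 25×215/255 = 5375/255 ≈ 21.078 → 21
= RGB(36, 130, 21)


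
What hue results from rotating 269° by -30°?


New hue = (H + rotation) mod 360
New hue = (269 -30) mod 360
= 239 mod 360
= 239°


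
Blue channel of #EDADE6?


Color: #EDADE6
R = ED = 237
G = AD = 173
B = E6 = 230
Blue = 230


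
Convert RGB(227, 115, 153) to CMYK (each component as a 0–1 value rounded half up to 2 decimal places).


R'=227/255≈0.8902, G'=115/255≈0.4510, B'=153/255≈0.6000
K = 1 - max(R',G',B') = 1 - 227/255 = 28/255 = 0.10980… → 0.11
(1-R'-K)/(1-K) simplifies to (max-R)/max with max = 227:
C = (227-227)/227 = 0/227 = 0 → 0.00
M = (227-115)/227 = 112/227 = 0.49339… → 0.49
Y = (227-153)/227 = 74/227 = 0.32599… → 0.33
= CMYK(0.00, 0.49, 0.33, 0.11)


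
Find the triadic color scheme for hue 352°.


Triadic: equally spaced at 120° intervals
H1 = 352°
H2 = (352 + 120) mod 360 = 112°
H3 = (352 + 240) mod 360 = 232°
Triadic = 352°, 112°, 232°


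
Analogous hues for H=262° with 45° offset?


Base hue: 262°
Left analog: (262 - 45) mod 360 = 217°
Right analog: (262 + 45) mod 360 = 307°
Analogous hues = 217° and 307°


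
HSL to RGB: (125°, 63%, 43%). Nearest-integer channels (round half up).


H=125°, S=0.63, L=0.43
C = (1-|2L-1|)×S = (1-|-0.14|)×0.63 = 0.5418
H' = H/60 = 125/60 ≈ 2.0833; X = C×(1-|H' mod 2 - 1|) = 0.04515
m = L - C/2 = 0.43 - 0.2709 = 0.1591
Sector ⌊H'⌋ = 2 → (R',G',B') = (0.0, 0.5418, 0.04515)
RGB = ((R'+m)×255, (G'+m)×255, (B'+m)×255) = (40.5705, 178.7295, 52.08375)
Round half up → RGB(41, 179, 52)


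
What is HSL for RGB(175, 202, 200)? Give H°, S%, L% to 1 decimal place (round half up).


Normalize: R'=175/255≈0.6863, G'=202/255≈0.7922, B'=200/255≈0.7843
Max=202/255, Min=175/255, Δ=Max-Min=27/255
L = (Max+Min)/2 = (202+175)/510 = 377/510 = 0.73921… → L = 73.9%
L > 0.5 → S = Δ/(2-Max-Min) = 27/(510-202-175) = 27/133 = 0.20300… → S = 20.3%
(the 1/255 factors cancel in S and H, so raw channel differences can be used)
Max is G' → H = 60 × ((B-R)/Δ + 2) = 60 × ((200-175)/27 + 2)
  25/27 + 2 = 0.9259… + 2 = 2.9259…
  H = 60 × 2.9259… = 175.555…° → H = 175.6°
= HSL(175.6°, 20.3%, 73.9%)


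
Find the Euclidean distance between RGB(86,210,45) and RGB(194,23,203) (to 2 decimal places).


d = √[(R₁-R₂)² + (G₁-G₂)² + (B₁-B₂)²]
d = √[(86-194)² + (210-23)² + (45-203)²]
d = √[11664 + 34969 + 24964]
d = √71597
d ≈ 267.58


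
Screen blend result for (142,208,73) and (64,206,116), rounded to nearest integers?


Screen: C = 255 - (255-A)×(255-B)/255, rounded to nearest integer
R: 255 - (255-142)×(255-64)/255 = 255 - 21583/255 ≈ 255 - 84.639 = 170.361 → 170
G: 255 - (255-208)×(255-206)/255 = 255 - 2303/255 ≈ 255 - 9.031 = 245.969 → 246
B: 255 - (255-73)×(255-116)/255 = 255 - 25298/255 ≈ 255 - 99.208 = 155.792 → 156
= RGB(170, 246, 156)


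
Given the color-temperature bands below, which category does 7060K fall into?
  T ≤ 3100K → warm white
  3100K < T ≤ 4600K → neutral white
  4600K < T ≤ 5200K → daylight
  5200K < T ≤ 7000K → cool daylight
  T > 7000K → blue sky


Temperature: 7060K
7060K > 7000K → blue sky
Classification: blue sky


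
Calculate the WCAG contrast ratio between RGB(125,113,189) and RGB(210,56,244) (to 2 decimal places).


Linearize each sRGB channel c=v/255: c/12.92 if c ≤ 0.04045 else ((c+0.055)/1.055)^2.4
L = 0.2126×R_lin + 0.7152×G_lin + 0.0722×B_lin
Color 1 (125,113,189):
  R=125: 125/255≈0.4902 > 0.04045 → ((0.4902+0.055)/1.055)^2.4 ≈ 0.20508
  G=113: 113/255≈0.4431 > 0.04045 → ((0.4431+0.055)/1.055)^2.4 ≈ 0.16513
  B=189: 189/255≈0.7412 > 0.04045 → ((0.7412+0.055)/1.055)^2.4 ≈ 0.50888
  L1 = 0.2126×0.20508 + 0.7152×0.16513 + 0.0722×0.50888 ≈ 0.19844
Color 2 (210,56,244):
  R=210: 210/255≈0.8235 > 0.04045 → ((0.8235+0.055)/1.055)^2.4 ≈ 0.64448
  G=56: 56/255≈0.2196 > 0.04045 → ((0.2196+0.055)/1.055)^2.4 ≈ 0.03955
  B=244: 244/255≈0.9569 > 0.04045 → ((0.9569+0.055)/1.055)^2.4 ≈ 0.90466
  L2 = 0.2126×0.64448 + 0.7152×0.03955 + 0.0722×0.90466 ≈ 0.23062
Lighter = 0.23062, Darker = 0.19844
Ratio = (L_lighter + 0.05) / (L_darker + 0.05)
Ratio = (0.23062 + 0.05) / (0.19844 + 0.05) = 0.28062 / 0.24844 ≈ 1.1295
Ratio ≈ 1.13:1


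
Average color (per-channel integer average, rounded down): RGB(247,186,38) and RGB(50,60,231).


Midpoint: each channel = ⌊(C₁+C₂)/2⌋
R: ⌊(247+50)/2⌋ = 148
G: ⌊(186+60)/2⌋ = 123
B: ⌊(38+231)/2⌋ = 134
= RGB(148, 123, 134)


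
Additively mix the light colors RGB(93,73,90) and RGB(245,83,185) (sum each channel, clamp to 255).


Additive: each channel = min(255, C₁+C₂)
R: 93+245 = 338 → 255
G: 73+83 = 156 → 156
B: 90+185 = 275 → 255
= RGB(255, 156, 255)


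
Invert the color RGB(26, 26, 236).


Invert: (255-R, 255-G, 255-B)
R: 255-26 = 229
G: 255-26 = 229
B: 255-236 = 19
= RGB(229, 229, 19)


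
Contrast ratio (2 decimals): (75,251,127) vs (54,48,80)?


Linearize each sRGB channel c=v/255: c/12.92 if c ≤ 0.04045 else ((c+0.055)/1.055)^2.4
L = 0.2126×R_lin + 0.7152×G_lin + 0.0722×B_lin
Color 1 (75,251,127):
  R=75: 75/255≈0.2941 > 0.04045 → ((0.2941+0.055)/1.055)^2.4 ≈ 0.07036
  G=251: 251/255≈0.9843 > 0.04045 → ((0.9843+0.055)/1.055)^2.4 ≈ 0.96469
  B=127: 127/255≈0.4980 > 0.04045 → ((0.4980+0.055)/1.055)^2.4 ≈ 0.21223
  L1 = 0.2126×0.07036 + 0.7152×0.96469 + 0.0722×0.21223 ≈ 0.72023
Color 2 (54,48,80):
  R=54: 54/255≈0.2118 > 0.04045 → ((0.2118+0.055)/1.055)^2.4 ≈ 0.03689
  G=48: 48/255≈0.1882 > 0.04045 → ((0.1882+0.055)/1.055)^2.4 ≈ 0.02956
  B=80: 80/255≈0.3137 > 0.04045 → ((0.3137+0.055)/1.055)^2.4 ≈ 0.08022
  L2 = 0.2126×0.03689 + 0.7152×0.02956 + 0.0722×0.08022 ≈ 0.03477
Lighter = 0.72023, Darker = 0.03477
Ratio = (L_lighter + 0.05) / (L_darker + 0.05)
Ratio = (0.72023 + 0.05) / (0.03477 + 0.05) = 0.77023 / 0.08477 ≈ 9.0857
Ratio ≈ 9.09:1


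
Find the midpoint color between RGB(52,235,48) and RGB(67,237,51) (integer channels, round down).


Midpoint: each channel = ⌊(C₁+C₂)/2⌋
R: ⌊(52+67)/2⌋ = 59
G: ⌊(235+237)/2⌋ = 236
B: ⌊(48+51)/2⌋ = 49
= RGB(59, 236, 49)


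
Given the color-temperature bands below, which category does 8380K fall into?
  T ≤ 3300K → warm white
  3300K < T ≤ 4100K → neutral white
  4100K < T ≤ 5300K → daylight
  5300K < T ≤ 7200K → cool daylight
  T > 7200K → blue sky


Temperature: 8380K
8380K > 7200K → blue sky
Classification: blue sky


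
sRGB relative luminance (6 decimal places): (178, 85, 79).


Linearize each channel (sRGB transfer function): c = v/255; c_lin = c/12.92 if c ≤ 0.04045, else ((c+0.055)/1.055)^2.4
  R: 178/255 ≈ 0.698039 > 0.04045 → ((0.698039+0.055)/1.055)^2.4 ≈ 0.445201
  G: 85/255 ≈ 0.333333 > 0.04045 → ((0.333333+0.055)/1.055)^2.4 ≈ 0.090842
  B: 79/255 ≈ 0.309804 > 0.04045 → ((0.309804+0.055)/1.055)^2.4 ≈ 0.078187
R_lin = 0.445201, G_lin = 0.090842, B_lin = 0.078187
L = 0.2126×R + 0.7152×G + 0.0722×B
L = 0.2126×0.445201 + 0.7152×0.090842 + 0.0722×0.078187
L ≈ 0.165265


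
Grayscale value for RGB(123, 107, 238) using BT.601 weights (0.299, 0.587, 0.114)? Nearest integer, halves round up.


Gray = 0.299×R + 0.587×G + 0.114×B
Gray = 0.299×123 + 0.587×107 + 0.114×238
Gray = 36.777 + 62.809 + 27.132
Gray = 126.718 → round half up → 127
Gray = 127


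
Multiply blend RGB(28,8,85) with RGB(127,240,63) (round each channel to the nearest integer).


Multiply: C = A×B/255, rounded to nearest integer
R: 28×127/255 = 3556/255 ≈ 13.945 → 14
G: 8×240/255 = 1920/255 ≈ 7.529 → 8
B: 85×63/255 = 5355/255 ≈ 21.000 → 21
= RGB(14, 8, 21)


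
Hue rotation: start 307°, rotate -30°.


New hue = (H + rotation) mod 360
New hue = (307 -30) mod 360
= 277 mod 360
= 277°


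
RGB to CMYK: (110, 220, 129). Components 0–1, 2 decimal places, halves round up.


R'=110/255≈0.4314, G'=220/255≈0.8627, B'=129/255≈0.5059
K = 1 - max(R',G',B') = 1 - 220/255 = 35/255 = 0.13725… → 0.14
(1-R'-K)/(1-K) simplifies to (max-R)/max with max = 220:
C = (220-110)/220 = 110/220 = 0.5 → 0.50
M = (220-220)/220 = 0/220 = 0 → 0.00
Y = (220-129)/220 = 91/220 = 0.41363… → 0.41
= CMYK(0.50, 0.00, 0.41, 0.14)


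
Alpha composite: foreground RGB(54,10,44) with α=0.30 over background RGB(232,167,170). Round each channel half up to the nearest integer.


C = α×F + (1-α)×B, with 1-α = 0.70
R: 0.30×54 + 0.70×232 = 16.20 + 162.40 = 178.60 → 179
G: 0.30×10 + 0.70×167 = 3.00 + 116.90 = 119.90 → 120
B: 0.30×44 + 0.70×170 = 13.20 + 119.00 = 132.20 → 132
= RGB(179, 120, 132)


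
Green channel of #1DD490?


Color: #1DD490
R = 1D = 29
G = D4 = 212
B = 90 = 144
Green = 212


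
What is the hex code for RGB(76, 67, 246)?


R = 76 → 4C (hex)
G = 67 → 43 (hex)
B = 246 → F6 (hex)
Hex = #4C43F6


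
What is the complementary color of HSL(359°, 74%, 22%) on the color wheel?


Complement = opposite side of color wheel = hue + 180°
H' = (359 + 180) mod 360 = 179°
S and L unchanged.
= HSL(179°, 74%, 22%)


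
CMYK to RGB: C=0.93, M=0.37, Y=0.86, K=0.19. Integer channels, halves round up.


R = 255 × (1-C) × (1-K) = 255 × 0.07 × 0.81 = 14.4585 → 14
G = 255 × (1-M) × (1-K) = 255 × 0.63 × 0.81 = 130.1265 → 130
B = 255 × (1-Y) × (1-K) = 255 × 0.14 × 0.81 = 28.917 → 29
= RGB(14, 130, 29)


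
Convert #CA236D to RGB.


CA → 202 (R)
23 → 35 (G)
6D → 109 (B)
= RGB(202, 35, 109)


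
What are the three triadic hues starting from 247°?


Triadic: equally spaced at 120° intervals
H1 = 247°
H2 = (247 + 120) mod 360 = 7°
H3 = (247 + 240) mod 360 = 127°
Triadic = 247°, 7°, 127°


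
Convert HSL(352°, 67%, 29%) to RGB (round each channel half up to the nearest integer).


H=352°, S=0.67, L=0.29
C = (1-|2L-1|)×S = (1-|-0.42|)×0.67 = 0.3886
H' = H/60 = 352/60 ≈ 5.8667; X = C×(1-|H' mod 2 - 1|) ≈ 0.0518
m = L - C/2 = 0.29 - 0.1943 = 0.0957
Sector ⌊H'⌋ = 5 → (R',G',B') = (0.3886, 0.0, ≈0.0518)
RGB = ((R'+m)×255, (G'+m)×255, (B'+m)×255) = (123.4965, 24.4035, 37.6159)
Round half up → RGB(123, 24, 38)


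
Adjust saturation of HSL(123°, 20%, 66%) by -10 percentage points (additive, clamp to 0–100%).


Original S = 20%
Adjustment = -10 percentage points
New S = 20 + (-10) = 10
Clamp to [0, 100] → 10
= HSL(123°, 10%, 66%)


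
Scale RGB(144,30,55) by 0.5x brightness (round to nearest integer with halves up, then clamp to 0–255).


Multiply each channel by 0.5, round half up, clamp to [0, 255]
R: 144×0.5 = 72
G: 30×0.5 = 15
B: 55×0.5 = 27.5 → round → 28
= RGB(72, 15, 28)


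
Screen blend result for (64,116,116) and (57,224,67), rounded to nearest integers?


Screen: C = 255 - (255-A)×(255-B)/255, rounded to nearest integer
R: 255 - (255-64)×(255-57)/255 = 255 - 37818/255 ≈ 255 - 148.306 = 106.694 → 107
G: 255 - (255-116)×(255-224)/255 = 255 - 4309/255 ≈ 255 - 16.898 = 238.102 → 238
B: 255 - (255-116)×(255-67)/255 = 255 - 26132/255 ≈ 255 - 102.478 = 152.522 → 153
= RGB(107, 238, 153)


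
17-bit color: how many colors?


Colors = 2^bits = 2^17
= 131,072 colors


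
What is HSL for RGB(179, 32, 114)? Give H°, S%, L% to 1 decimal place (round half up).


Normalize: R'=179/255≈0.7020, G'=32/255≈0.1255, B'=114/255≈0.4471
Max=179/255, Min=32/255, Δ=Max-Min=147/255
L = (Max+Min)/2 = (179+32)/510 = 211/510 = 0.41372… → L = 41.4%
L ≤ 0.5 → S = Δ/(Max+Min) = 147/(179+32) = 147/211 = 0.69668… → S = 69.7%
(the 1/255 factors cancel in S and H, so raw channel differences can be used)
Max is R' → H = 60 × (((G-B)/Δ) mod 6) = 60 × (((32-114)/147) mod 6)
  (-82)/147 = -0.5578…; negative, so add 6 → 5.4421…
  H = 60 × 5.4421… = 326.530…° → H = 326.5°
= HSL(326.5°, 69.7%, 41.4%)


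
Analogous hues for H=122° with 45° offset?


Base hue: 122°
Left analog: (122 - 45) mod 360 = 77°
Right analog: (122 + 45) mod 360 = 167°
Analogous hues = 77° and 167°


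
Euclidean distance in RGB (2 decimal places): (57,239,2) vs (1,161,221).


d = √[(R₁-R₂)² + (G₁-G₂)² + (B₁-B₂)²]
d = √[(57-1)² + (239-161)² + (2-221)²]
d = √[3136 + 6084 + 47961]
d = √57181
d ≈ 239.13


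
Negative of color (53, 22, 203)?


Invert: (255-R, 255-G, 255-B)
R: 255-53 = 202
G: 255-22 = 233
B: 255-203 = 52
= RGB(202, 233, 52)


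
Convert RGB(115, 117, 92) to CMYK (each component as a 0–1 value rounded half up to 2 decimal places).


R'=115/255≈0.4510, G'=117/255≈0.4588, B'=92/255≈0.3608
K = 1 - max(R',G',B') = 1 - 117/255 = 138/255 = 0.54117… → 0.54
(1-R'-K)/(1-K) simplifies to (max-R)/max with max = 117:
C = (117-115)/117 = 2/117 = 0.01709… → 0.02
M = (117-117)/117 = 0/117 = 0 → 0.00
Y = (117-92)/117 = 25/117 = 0.21367… → 0.21
= CMYK(0.02, 0.00, 0.21, 0.54)


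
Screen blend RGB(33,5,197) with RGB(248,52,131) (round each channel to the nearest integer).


Screen: C = 255 - (255-A)×(255-B)/255, rounded to nearest integer
R: 255 - (255-33)×(255-248)/255 = 255 - 1554/255 ≈ 255 - 6.094 = 248.906 → 249
G: 255 - (255-5)×(255-52)/255 = 255 - 50750/255 ≈ 255 - 199.020 = 55.980 → 56
B: 255 - (255-197)×(255-131)/255 = 255 - 7192/255 ≈ 255 - 28.204 = 226.796 → 227
= RGB(249, 56, 227)


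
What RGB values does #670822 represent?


67 → 103 (R)
08 → 8 (G)
22 → 34 (B)
= RGB(103, 8, 34)


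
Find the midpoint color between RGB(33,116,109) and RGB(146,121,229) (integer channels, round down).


Midpoint: each channel = ⌊(C₁+C₂)/2⌋
R: ⌊(33+146)/2⌋ = 89
G: ⌊(116+121)/2⌋ = 118
B: ⌊(109+229)/2⌋ = 169
= RGB(89, 118, 169)


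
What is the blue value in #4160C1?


Color: #4160C1
R = 41 = 65
G = 60 = 96
B = C1 = 193
Blue = 193


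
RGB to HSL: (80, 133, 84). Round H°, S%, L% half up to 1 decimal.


Normalize: R'=80/255≈0.3137, G'=133/255≈0.5216, B'=84/255≈0.3294
Max=133/255, Min=80/255, Δ=Max-Min=53/255
L = (Max+Min)/2 = (133+80)/510 = 213/510 = 0.41764… → L = 41.8%
L ≤ 0.5 → S = Δ/(Max+Min) = 53/(133+80) = 53/213 = 0.24882… → S = 24.9%
(the 1/255 factors cancel in S and H, so raw channel differences can be used)
Max is G' → H = 60 × ((B-R)/Δ + 2) = 60 × ((84-80)/53 + 2)
  4/53 + 2 = 0.0754… + 2 = 2.0754…
  H = 60 × 2.0754… = 124.528…° → H = 124.5°
= HSL(124.5°, 24.9%, 41.8%)


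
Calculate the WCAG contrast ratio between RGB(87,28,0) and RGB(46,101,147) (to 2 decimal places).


Linearize each sRGB channel c=v/255: c/12.92 if c ≤ 0.04045 else ((c+0.055)/1.055)^2.4
L = 0.2126×R_lin + 0.7152×G_lin + 0.0722×B_lin
Color 1 (87,28,0):
  R=87: 87/255≈0.3412 > 0.04045 → ((0.3412+0.055)/1.055)^2.4 ≈ 0.09531
  G=28: 28/255≈0.1098 > 0.04045 → ((0.1098+0.055)/1.055)^2.4 ≈ 0.01161
  B=0: 0/255≈0.0000 ≤ 0.04045 → 0.0000/12.92 ≈ 0.00000
  L1 = 0.2126×0.09531 + 0.7152×0.01161 + 0.0722×0.00000 ≈ 0.02857
Color 2 (46,101,147):
  R=46: 46/255≈0.1804 > 0.04045 → ((0.1804+0.055)/1.055)^2.4 ≈ 0.02732
  G=101: 101/255≈0.3961 > 0.04045 → ((0.3961+0.055)/1.055)^2.4 ≈ 0.13014
  B=147: 147/255≈0.5765 > 0.04045 → ((0.5765+0.055)/1.055)^2.4 ≈ 0.29177
  L2 = 0.2126×0.02732 + 0.7152×0.13014 + 0.0722×0.29177 ≈ 0.11995
Lighter = 0.11995, Darker = 0.02857
Ratio = (L_lighter + 0.05) / (L_darker + 0.05)
Ratio = (0.11995 + 0.05) / (0.02857 + 0.05) = 0.16995 / 0.07857 ≈ 2.1631
Ratio ≈ 2.16:1


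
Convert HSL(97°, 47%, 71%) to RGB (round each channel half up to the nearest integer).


H=97°, S=0.47, L=0.71
C = (1-|2L-1|)×S = (1-|0.42|)×0.47 = 0.2726
H' = H/60 = 97/60 ≈ 1.6167; X = C×(1-|H' mod 2 - 1|) ≈ 0.1045
m = L - C/2 = 0.71 - 0.1363 = 0.5737
Sector ⌊H'⌋ = 1 → (R',G',B') = (≈0.1045, 0.2726, 0.0)
RGB = ((R'+m)×255, (G'+m)×255, (B'+m)×255) = (172.94015, 215.8065, 146.2935)
Round half up → RGB(173, 216, 146)


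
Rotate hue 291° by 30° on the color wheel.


New hue = (H + rotation) mod 360
New hue = (291 + 30) mod 360
= 321 mod 360
= 321°


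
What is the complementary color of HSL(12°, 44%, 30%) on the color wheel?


Complement = opposite side of color wheel = hue + 180°
H' = (12 + 180) mod 360 = 192°
S and L unchanged.
= HSL(192°, 44%, 30%)


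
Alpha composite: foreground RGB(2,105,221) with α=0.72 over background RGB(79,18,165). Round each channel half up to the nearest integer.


C = α×F + (1-α)×B, with 1-α = 0.28
R: 0.72×2 + 0.28×79 = 1.44 + 22.12 = 23.56 → 24
G: 0.72×105 + 0.28×18 = 75.60 + 5.04 = 80.64 → 81
B: 0.72×221 + 0.28×165 = 159.12 + 46.20 = 205.32 → 205
= RGB(24, 81, 205)


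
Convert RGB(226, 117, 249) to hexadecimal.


R = 226 → E2 (hex)
G = 117 → 75 (hex)
B = 249 → F9 (hex)
Hex = #E275F9


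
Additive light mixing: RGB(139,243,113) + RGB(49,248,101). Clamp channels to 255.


Additive: each channel = min(255, C₁+C₂)
R: 139+49 = 188 → 188
G: 243+248 = 491 → 255
B: 113+101 = 214 → 214
= RGB(188, 255, 214)


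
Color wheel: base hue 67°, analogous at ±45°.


Base hue: 67°
Left analog: (67 - 45) mod 360 = 22°
Right analog: (67 + 45) mod 360 = 112°
Analogous hues = 22° and 112°


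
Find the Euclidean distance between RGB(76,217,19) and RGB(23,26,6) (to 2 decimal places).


d = √[(R₁-R₂)² + (G₁-G₂)² + (B₁-B₂)²]
d = √[(76-23)² + (217-26)² + (19-6)²]
d = √[2809 + 36481 + 169]
d = √39459
d ≈ 198.64


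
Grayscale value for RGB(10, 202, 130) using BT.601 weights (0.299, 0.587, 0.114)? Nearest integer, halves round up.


Gray = 0.299×R + 0.587×G + 0.114×B
Gray = 0.299×10 + 0.587×202 + 0.114×130
Gray = 2.990 + 118.574 + 14.820
Gray = 136.384 → round half up → 136
Gray = 136


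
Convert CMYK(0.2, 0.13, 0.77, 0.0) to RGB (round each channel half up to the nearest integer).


R = 255 × (1-C) × (1-K) = 255 × 0.80 × 1.00 = 204
G = 255 × (1-M) × (1-K) = 255 × 0.87 × 1.00 = 221.85 → 222
B = 255 × (1-Y) × (1-K) = 255 × 0.23 × 1.00 = 58.65 → 59
= RGB(204, 222, 59)


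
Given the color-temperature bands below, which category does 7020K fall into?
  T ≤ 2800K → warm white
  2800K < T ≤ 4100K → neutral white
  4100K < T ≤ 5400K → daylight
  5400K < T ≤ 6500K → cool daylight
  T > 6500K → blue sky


Temperature: 7020K
7020K > 6500K → blue sky
Classification: blue sky


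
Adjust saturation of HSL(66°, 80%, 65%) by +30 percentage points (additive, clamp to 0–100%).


Original S = 80%
Adjustment = +30 percentage points
New S = 80 + (30) = 110
Clamp to [0, 100] → 100
= HSL(66°, 100%, 65%)


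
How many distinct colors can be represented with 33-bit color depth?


Colors = 2^bits = 2^33
= 8,589,934,592 colors


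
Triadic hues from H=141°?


Triadic: equally spaced at 120° intervals
H1 = 141°
H2 = (141 + 120) mod 360 = 261°
H3 = (141 + 240) mod 360 = 21°
Triadic = 141°, 261°, 21°


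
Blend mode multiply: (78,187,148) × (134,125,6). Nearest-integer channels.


Multiply: C = A×B/255, rounded to nearest integer
R: 78×134/255 = 10452/255 ≈ 40.988 → 41
G: 187×125/255 = 23375/255 ≈ 91.667 → 92
B: 148×6/255 = 888/255 ≈ 3.482 → 3
= RGB(41, 92, 3)


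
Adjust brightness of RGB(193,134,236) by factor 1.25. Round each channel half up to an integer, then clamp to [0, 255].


Multiply each channel by 1.25, round half up, clamp to [0, 255]
R: 193×1.25 = 241.25 → round → 241
G: 134×1.25 = 167.5 → round → 168
B: 236×1.25 = 295 → clamp → 255
= RGB(241, 168, 255)


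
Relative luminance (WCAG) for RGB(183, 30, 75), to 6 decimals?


Linearize each channel (sRGB transfer function): c = v/255; c_lin = c/12.92 if c ≤ 0.04045, else ((c+0.055)/1.055)^2.4
  R: 183/255 ≈ 0.717647 > 0.04045 → ((0.717647+0.055)/1.055)^2.4 ≈ 0.473531
  G: 30/255 ≈ 0.117647 > 0.04045 → ((0.117647+0.055)/1.055)^2.4 ≈ 0.012983
  B: 75/255 ≈ 0.294118 > 0.04045 → ((0.294118+0.055)/1.055)^2.4 ≈ 0.070360
R_lin = 0.473531, G_lin = 0.012983, B_lin = 0.070360
L = 0.2126×R + 0.7152×G + 0.0722×B
L = 0.2126×0.473531 + 0.7152×0.012983 + 0.0722×0.070360
L ≈ 0.115038


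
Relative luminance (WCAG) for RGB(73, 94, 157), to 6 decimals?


Linearize each channel (sRGB transfer function): c = v/255; c_lin = c/12.92 if c ≤ 0.04045, else ((c+0.055)/1.055)^2.4
  R: 73/255 ≈ 0.286275 > 0.04045 → ((0.286275+0.055)/1.055)^2.4 ≈ 0.066626
  G: 94/255 ≈ 0.368627 > 0.04045 → ((0.368627+0.055)/1.055)^2.4 ≈ 0.111932
  B: 157/255 ≈ 0.615686 > 0.04045 → ((0.615686+0.055)/1.055)^2.4 ≈ 0.337164
R_lin = 0.066626, G_lin = 0.111932, B_lin = 0.337164
L = 0.2126×R + 0.7152×G + 0.0722×B
L = 0.2126×0.066626 + 0.7152×0.111932 + 0.0722×0.337164
L ≈ 0.118562


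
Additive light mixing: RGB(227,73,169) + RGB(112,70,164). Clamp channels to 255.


Additive: each channel = min(255, C₁+C₂)
R: 227+112 = 339 → 255
G: 73+70 = 143 → 143
B: 169+164 = 333 → 255
= RGB(255, 143, 255)


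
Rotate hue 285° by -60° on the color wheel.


New hue = (H + rotation) mod 360
New hue = (285 -60) mod 360
= 225 mod 360
= 225°


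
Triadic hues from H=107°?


Triadic: equally spaced at 120° intervals
H1 = 107°
H2 = (107 + 120) mod 360 = 227°
H3 = (107 + 240) mod 360 = 347°
Triadic = 107°, 227°, 347°


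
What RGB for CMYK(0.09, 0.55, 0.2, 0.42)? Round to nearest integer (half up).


R = 255 × (1-C) × (1-K) = 255 × 0.91 × 0.58 = 134.589 → 135
G = 255 × (1-M) × (1-K) = 255 × 0.45 × 0.58 = 66.555 → 67
B = 255 × (1-Y) × (1-K) = 255 × 0.80 × 0.58 = 118.32 → 118
= RGB(135, 67, 118)


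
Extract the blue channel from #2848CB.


Color: #2848CB
R = 28 = 40
G = 48 = 72
B = CB = 203
Blue = 203


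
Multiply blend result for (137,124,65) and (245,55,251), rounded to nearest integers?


Multiply: C = A×B/255, rounded to nearest integer
R: 137×245/255 = 33565/255 ≈ 131.627 → 132
G: 124×55/255 = 6820/255 ≈ 26.745 → 27
B: 65×251/255 = 16315/255 ≈ 63.980 → 64
= RGB(132, 27, 64)
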